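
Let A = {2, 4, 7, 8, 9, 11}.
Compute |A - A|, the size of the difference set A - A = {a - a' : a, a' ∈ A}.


A - A = {a - a' : a, a' ∈ A}; |A| = 6.
Bounds: 2|A|-1 ≤ |A - A| ≤ |A|² - |A| + 1, i.e. 11 ≤ |A - A| ≤ 31.
Note: 0 ∈ A - A always (from a - a). The set is symmetric: if d ∈ A - A then -d ∈ A - A.
Enumerate nonzero differences d = a - a' with a > a' (then include -d):
Positive differences: {1, 2, 3, 4, 5, 6, 7, 9}
Full difference set: {0} ∪ (positive diffs) ∪ (negative diffs).
|A - A| = 1 + 2·8 = 17 (matches direct enumeration: 17).

|A - A| = 17


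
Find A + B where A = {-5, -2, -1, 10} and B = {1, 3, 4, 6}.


A + B = {a + b : a ∈ A, b ∈ B}.
Enumerate all |A|·|B| = 4·4 = 16 pairs (a, b) and collect distinct sums.
a = -5: -5+1=-4, -5+3=-2, -5+4=-1, -5+6=1
a = -2: -2+1=-1, -2+3=1, -2+4=2, -2+6=4
a = -1: -1+1=0, -1+3=2, -1+4=3, -1+6=5
a = 10: 10+1=11, 10+3=13, 10+4=14, 10+6=16
Collecting distinct sums: A + B = {-4, -2, -1, 0, 1, 2, 3, 4, 5, 11, 13, 14, 16}
|A + B| = 13

A + B = {-4, -2, -1, 0, 1, 2, 3, 4, 5, 11, 13, 14, 16}


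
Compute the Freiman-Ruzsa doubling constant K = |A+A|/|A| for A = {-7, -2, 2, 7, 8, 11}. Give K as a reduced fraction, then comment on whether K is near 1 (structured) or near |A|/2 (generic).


|A| = 6.
Compute A + A by enumerating all 36 pairs.
A + A = {-14, -9, -5, -4, 0, 1, 4, 5, 6, 9, 10, 13, 14, 15, 16, 18, 19, 22}, so |A + A| = 18.
K = |A + A| / |A| = 18/6 = 3/1 ≈ 3.0000.
Reference: AP of size 6 gives K = 11/6 ≈ 1.8333; a fully generic set of size 6 gives K ≈ 3.5000.

|A| = 6, |A + A| = 18, K = 18/6 = 3/1.


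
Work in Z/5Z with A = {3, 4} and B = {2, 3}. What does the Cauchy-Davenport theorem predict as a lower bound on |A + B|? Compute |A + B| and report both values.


Cauchy-Davenport: |A + B| ≥ min(p, |A| + |B| - 1) for A, B nonempty in Z/pZ.
|A| = 2, |B| = 2, p = 5.
CD lower bound = min(5, 2 + 2 - 1) = min(5, 3) = 3.
Compute A + B mod 5 directly:
a = 3: 3+2=0, 3+3=1
a = 4: 4+2=1, 4+3=2
A + B = {0, 1, 2}, so |A + B| = 3.
Verify: 3 ≥ 3? Yes ✓.

CD lower bound = 3, actual |A + B| = 3.


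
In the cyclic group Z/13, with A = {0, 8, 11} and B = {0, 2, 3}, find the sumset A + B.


Work in Z/13Z: reduce every sum a + b modulo 13.
Enumerate all 9 pairs:
a = 0: 0+0=0, 0+2=2, 0+3=3
a = 8: 8+0=8, 8+2=10, 8+3=11
a = 11: 11+0=11, 11+2=0, 11+3=1
Distinct residues collected: {0, 1, 2, 3, 8, 10, 11}
|A + B| = 7 (out of 13 total residues).

A + B = {0, 1, 2, 3, 8, 10, 11}


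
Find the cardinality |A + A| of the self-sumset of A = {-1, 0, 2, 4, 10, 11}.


A + A = {a + a' : a, a' ∈ A}; |A| = 6.
General bounds: 2|A| - 1 ≤ |A + A| ≤ |A|(|A|+1)/2, i.e. 11 ≤ |A + A| ≤ 21.
Lower bound 2|A|-1 is attained iff A is an arithmetic progression.
Enumerate sums a + a' for a ≤ a' (symmetric, so this suffices):
a = -1: -1+-1=-2, -1+0=-1, -1+2=1, -1+4=3, -1+10=9, -1+11=10
a = 0: 0+0=0, 0+2=2, 0+4=4, 0+10=10, 0+11=11
a = 2: 2+2=4, 2+4=6, 2+10=12, 2+11=13
a = 4: 4+4=8, 4+10=14, 4+11=15
a = 10: 10+10=20, 10+11=21
a = 11: 11+11=22
Distinct sums: {-2, -1, 0, 1, 2, 3, 4, 6, 8, 9, 10, 11, 12, 13, 14, 15, 20, 21, 22}
|A + A| = 19

|A + A| = 19


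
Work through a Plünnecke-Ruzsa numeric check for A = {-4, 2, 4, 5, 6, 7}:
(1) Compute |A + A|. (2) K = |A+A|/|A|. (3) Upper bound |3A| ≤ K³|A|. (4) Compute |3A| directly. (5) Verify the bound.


|A| = 6.
Step 1: Compute A + A by enumerating all 36 pairs.
A + A = {-8, -2, 0, 1, 2, 3, 4, 6, 7, 8, 9, 10, 11, 12, 13, 14}, so |A + A| = 16.
Step 2: Doubling constant K = |A + A|/|A| = 16/6 = 16/6 ≈ 2.6667.
Step 3: Plünnecke-Ruzsa gives |3A| ≤ K³·|A| = (2.6667)³ · 6 ≈ 113.7778.
Step 4: Compute 3A = A + A + A directly by enumerating all triples (a,b,c) ∈ A³; |3A| = 27.
Step 5: Check 27 ≤ 113.7778? Yes ✓.

K = 16/6, Plünnecke-Ruzsa bound K³|A| ≈ 113.7778, |3A| = 27, inequality holds.


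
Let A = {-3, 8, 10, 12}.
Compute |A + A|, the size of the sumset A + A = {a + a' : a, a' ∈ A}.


A + A = {a + a' : a, a' ∈ A}; |A| = 4.
General bounds: 2|A| - 1 ≤ |A + A| ≤ |A|(|A|+1)/2, i.e. 7 ≤ |A + A| ≤ 10.
Lower bound 2|A|-1 is attained iff A is an arithmetic progression.
Enumerate sums a + a' for a ≤ a' (symmetric, so this suffices):
a = -3: -3+-3=-6, -3+8=5, -3+10=7, -3+12=9
a = 8: 8+8=16, 8+10=18, 8+12=20
a = 10: 10+10=20, 10+12=22
a = 12: 12+12=24
Distinct sums: {-6, 5, 7, 9, 16, 18, 20, 22, 24}
|A + A| = 9

|A + A| = 9


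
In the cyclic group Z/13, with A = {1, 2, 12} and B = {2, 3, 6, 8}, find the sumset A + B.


Work in Z/13Z: reduce every sum a + b modulo 13.
Enumerate all 12 pairs:
a = 1: 1+2=3, 1+3=4, 1+6=7, 1+8=9
a = 2: 2+2=4, 2+3=5, 2+6=8, 2+8=10
a = 12: 12+2=1, 12+3=2, 12+6=5, 12+8=7
Distinct residues collected: {1, 2, 3, 4, 5, 7, 8, 9, 10}
|A + B| = 9 (out of 13 total residues).

A + B = {1, 2, 3, 4, 5, 7, 8, 9, 10}


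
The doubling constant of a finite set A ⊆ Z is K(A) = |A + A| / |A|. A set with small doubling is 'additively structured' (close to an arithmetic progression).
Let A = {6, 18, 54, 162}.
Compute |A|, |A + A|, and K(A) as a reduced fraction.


|A| = 4.
Compute A + A by enumerating all 16 pairs.
A + A = {12, 24, 36, 60, 72, 108, 168, 180, 216, 324}, so |A + A| = 10.
K = |A + A| / |A| = 10/4 = 5/2 ≈ 2.5000.
Reference: AP of size 4 gives K = 7/4 ≈ 1.7500; a fully generic set of size 4 gives K ≈ 2.5000.

|A| = 4, |A + A| = 10, K = 10/4 = 5/2.


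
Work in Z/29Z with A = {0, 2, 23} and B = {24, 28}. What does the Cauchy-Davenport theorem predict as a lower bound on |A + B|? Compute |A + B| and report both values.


Cauchy-Davenport: |A + B| ≥ min(p, |A| + |B| - 1) for A, B nonempty in Z/pZ.
|A| = 3, |B| = 2, p = 29.
CD lower bound = min(29, 3 + 2 - 1) = min(29, 4) = 4.
Compute A + B mod 29 directly:
a = 0: 0+24=24, 0+28=28
a = 2: 2+24=26, 2+28=1
a = 23: 23+24=18, 23+28=22
A + B = {1, 18, 22, 24, 26, 28}, so |A + B| = 6.
Verify: 6 ≥ 4? Yes ✓.

CD lower bound = 4, actual |A + B| = 6.


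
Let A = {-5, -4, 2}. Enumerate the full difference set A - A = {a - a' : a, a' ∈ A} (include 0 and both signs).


A - A = {a - a' : a, a' ∈ A}.
Compute a - a' for each ordered pair (a, a'):
a = -5: -5--5=0, -5--4=-1, -5-2=-7
a = -4: -4--5=1, -4--4=0, -4-2=-6
a = 2: 2--5=7, 2--4=6, 2-2=0
Collecting distinct values (and noting 0 appears from a-a):
A - A = {-7, -6, -1, 0, 1, 6, 7}
|A - A| = 7

A - A = {-7, -6, -1, 0, 1, 6, 7}


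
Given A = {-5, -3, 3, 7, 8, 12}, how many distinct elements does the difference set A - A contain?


A - A = {a - a' : a, a' ∈ A}; |A| = 6.
Bounds: 2|A|-1 ≤ |A - A| ≤ |A|² - |A| + 1, i.e. 11 ≤ |A - A| ≤ 31.
Note: 0 ∈ A - A always (from a - a). The set is symmetric: if d ∈ A - A then -d ∈ A - A.
Enumerate nonzero differences d = a - a' with a > a' (then include -d):
Positive differences: {1, 2, 4, 5, 6, 8, 9, 10, 11, 12, 13, 15, 17}
Full difference set: {0} ∪ (positive diffs) ∪ (negative diffs).
|A - A| = 1 + 2·13 = 27 (matches direct enumeration: 27).

|A - A| = 27


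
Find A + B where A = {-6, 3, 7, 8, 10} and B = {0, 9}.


A + B = {a + b : a ∈ A, b ∈ B}.
Enumerate all |A|·|B| = 5·2 = 10 pairs (a, b) and collect distinct sums.
a = -6: -6+0=-6, -6+9=3
a = 3: 3+0=3, 3+9=12
a = 7: 7+0=7, 7+9=16
a = 8: 8+0=8, 8+9=17
a = 10: 10+0=10, 10+9=19
Collecting distinct sums: A + B = {-6, 3, 7, 8, 10, 12, 16, 17, 19}
|A + B| = 9

A + B = {-6, 3, 7, 8, 10, 12, 16, 17, 19}


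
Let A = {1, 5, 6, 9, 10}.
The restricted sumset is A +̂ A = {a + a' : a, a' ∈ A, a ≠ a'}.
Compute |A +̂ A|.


Restricted sumset: A +̂ A = {a + a' : a ∈ A, a' ∈ A, a ≠ a'}.
Equivalently, take A + A and drop any sum 2a that is achievable ONLY as a + a for a ∈ A (i.e. sums representable only with equal summands).
Enumerate pairs (a, a') with a < a' (symmetric, so each unordered pair gives one sum; this covers all a ≠ a'):
  1 + 5 = 6
  1 + 6 = 7
  1 + 9 = 10
  1 + 10 = 11
  5 + 6 = 11
  5 + 9 = 14
  5 + 10 = 15
  6 + 9 = 15
  6 + 10 = 16
  9 + 10 = 19
Collected distinct sums: {6, 7, 10, 11, 14, 15, 16, 19}
|A +̂ A| = 8
(Reference bound: |A +̂ A| ≥ 2|A| - 3 for |A| ≥ 2, with |A| = 5 giving ≥ 7.)

|A +̂ A| = 8


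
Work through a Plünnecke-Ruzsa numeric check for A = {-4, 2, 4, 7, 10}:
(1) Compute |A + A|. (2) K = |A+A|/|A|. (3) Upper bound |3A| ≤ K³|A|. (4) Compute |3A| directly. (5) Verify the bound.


|A| = 5.
Step 1: Compute A + A by enumerating all 25 pairs.
A + A = {-8, -2, 0, 3, 4, 6, 8, 9, 11, 12, 14, 17, 20}, so |A + A| = 13.
Step 2: Doubling constant K = |A + A|/|A| = 13/5 = 13/5 ≈ 2.6000.
Step 3: Plünnecke-Ruzsa gives |3A| ≤ K³·|A| = (2.6000)³ · 5 ≈ 87.8800.
Step 4: Compute 3A = A + A + A directly by enumerating all triples (a,b,c) ∈ A³; |3A| = 25.
Step 5: Check 25 ≤ 87.8800? Yes ✓.

K = 13/5, Plünnecke-Ruzsa bound K³|A| ≈ 87.8800, |3A| = 25, inequality holds.


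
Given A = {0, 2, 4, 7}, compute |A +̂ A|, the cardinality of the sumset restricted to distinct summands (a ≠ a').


Restricted sumset: A +̂ A = {a + a' : a ∈ A, a' ∈ A, a ≠ a'}.
Equivalently, take A + A and drop any sum 2a that is achievable ONLY as a + a for a ∈ A (i.e. sums representable only with equal summands).
Enumerate pairs (a, a') with a < a' (symmetric, so each unordered pair gives one sum; this covers all a ≠ a'):
  0 + 2 = 2
  0 + 4 = 4
  0 + 7 = 7
  2 + 4 = 6
  2 + 7 = 9
  4 + 7 = 11
Collected distinct sums: {2, 4, 6, 7, 9, 11}
|A +̂ A| = 6
(Reference bound: |A +̂ A| ≥ 2|A| - 3 for |A| ≥ 2, with |A| = 4 giving ≥ 5.)

|A +̂ A| = 6


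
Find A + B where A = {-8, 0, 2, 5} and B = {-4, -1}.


A + B = {a + b : a ∈ A, b ∈ B}.
Enumerate all |A|·|B| = 4·2 = 8 pairs (a, b) and collect distinct sums.
a = -8: -8+-4=-12, -8+-1=-9
a = 0: 0+-4=-4, 0+-1=-1
a = 2: 2+-4=-2, 2+-1=1
a = 5: 5+-4=1, 5+-1=4
Collecting distinct sums: A + B = {-12, -9, -4, -2, -1, 1, 4}
|A + B| = 7

A + B = {-12, -9, -4, -2, -1, 1, 4}


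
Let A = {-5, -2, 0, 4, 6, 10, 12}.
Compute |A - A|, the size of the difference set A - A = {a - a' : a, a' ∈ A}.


A - A = {a - a' : a, a' ∈ A}; |A| = 7.
Bounds: 2|A|-1 ≤ |A - A| ≤ |A|² - |A| + 1, i.e. 13 ≤ |A - A| ≤ 43.
Note: 0 ∈ A - A always (from a - a). The set is symmetric: if d ∈ A - A then -d ∈ A - A.
Enumerate nonzero differences d = a - a' with a > a' (then include -d):
Positive differences: {2, 3, 4, 5, 6, 8, 9, 10, 11, 12, 14, 15, 17}
Full difference set: {0} ∪ (positive diffs) ∪ (negative diffs).
|A - A| = 1 + 2·13 = 27 (matches direct enumeration: 27).

|A - A| = 27


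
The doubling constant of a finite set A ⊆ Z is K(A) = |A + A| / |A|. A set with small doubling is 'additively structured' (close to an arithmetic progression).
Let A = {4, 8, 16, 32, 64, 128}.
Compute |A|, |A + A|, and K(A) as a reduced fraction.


|A| = 6.
Compute A + A by enumerating all 36 pairs.
A + A = {8, 12, 16, 20, 24, 32, 36, 40, 48, 64, 68, 72, 80, 96, 128, 132, 136, 144, 160, 192, 256}, so |A + A| = 21.
K = |A + A| / |A| = 21/6 = 7/2 ≈ 3.5000.
Reference: AP of size 6 gives K = 11/6 ≈ 1.8333; a fully generic set of size 6 gives K ≈ 3.5000.

|A| = 6, |A + A| = 21, K = 21/6 = 7/2.


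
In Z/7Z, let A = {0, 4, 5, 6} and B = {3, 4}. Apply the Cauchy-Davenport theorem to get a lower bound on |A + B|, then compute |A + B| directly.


Cauchy-Davenport: |A + B| ≥ min(p, |A| + |B| - 1) for A, B nonempty in Z/pZ.
|A| = 4, |B| = 2, p = 7.
CD lower bound = min(7, 4 + 2 - 1) = min(7, 5) = 5.
Compute A + B mod 7 directly:
a = 0: 0+3=3, 0+4=4
a = 4: 4+3=0, 4+4=1
a = 5: 5+3=1, 5+4=2
a = 6: 6+3=2, 6+4=3
A + B = {0, 1, 2, 3, 4}, so |A + B| = 5.
Verify: 5 ≥ 5? Yes ✓.

CD lower bound = 5, actual |A + B| = 5.


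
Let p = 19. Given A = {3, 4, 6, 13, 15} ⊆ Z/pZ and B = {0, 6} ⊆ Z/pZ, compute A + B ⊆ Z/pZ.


Work in Z/19Z: reduce every sum a + b modulo 19.
Enumerate all 10 pairs:
a = 3: 3+0=3, 3+6=9
a = 4: 4+0=4, 4+6=10
a = 6: 6+0=6, 6+6=12
a = 13: 13+0=13, 13+6=0
a = 15: 15+0=15, 15+6=2
Distinct residues collected: {0, 2, 3, 4, 6, 9, 10, 12, 13, 15}
|A + B| = 10 (out of 19 total residues).

A + B = {0, 2, 3, 4, 6, 9, 10, 12, 13, 15}


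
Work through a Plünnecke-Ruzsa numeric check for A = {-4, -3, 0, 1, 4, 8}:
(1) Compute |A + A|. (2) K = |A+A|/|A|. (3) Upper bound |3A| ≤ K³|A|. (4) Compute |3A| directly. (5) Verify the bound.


|A| = 6.
Step 1: Compute A + A by enumerating all 36 pairs.
A + A = {-8, -7, -6, -4, -3, -2, 0, 1, 2, 4, 5, 8, 9, 12, 16}, so |A + A| = 15.
Step 2: Doubling constant K = |A + A|/|A| = 15/6 = 15/6 ≈ 2.5000.
Step 3: Plünnecke-Ruzsa gives |3A| ≤ K³·|A| = (2.5000)³ · 6 ≈ 93.7500.
Step 4: Compute 3A = A + A + A directly by enumerating all triples (a,b,c) ∈ A³; |3A| = 28.
Step 5: Check 28 ≤ 93.7500? Yes ✓.

K = 15/6, Plünnecke-Ruzsa bound K³|A| ≈ 93.7500, |3A| = 28, inequality holds.


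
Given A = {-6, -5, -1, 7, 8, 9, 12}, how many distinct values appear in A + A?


A + A = {a + a' : a, a' ∈ A}; |A| = 7.
General bounds: 2|A| - 1 ≤ |A + A| ≤ |A|(|A|+1)/2, i.e. 13 ≤ |A + A| ≤ 28.
Lower bound 2|A|-1 is attained iff A is an arithmetic progression.
Enumerate sums a + a' for a ≤ a' (symmetric, so this suffices):
a = -6: -6+-6=-12, -6+-5=-11, -6+-1=-7, -6+7=1, -6+8=2, -6+9=3, -6+12=6
a = -5: -5+-5=-10, -5+-1=-6, -5+7=2, -5+8=3, -5+9=4, -5+12=7
a = -1: -1+-1=-2, -1+7=6, -1+8=7, -1+9=8, -1+12=11
a = 7: 7+7=14, 7+8=15, 7+9=16, 7+12=19
a = 8: 8+8=16, 8+9=17, 8+12=20
a = 9: 9+9=18, 9+12=21
a = 12: 12+12=24
Distinct sums: {-12, -11, -10, -7, -6, -2, 1, 2, 3, 4, 6, 7, 8, 11, 14, 15, 16, 17, 18, 19, 20, 21, 24}
|A + A| = 23

|A + A| = 23


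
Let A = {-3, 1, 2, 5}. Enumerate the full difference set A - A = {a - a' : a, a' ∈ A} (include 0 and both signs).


A - A = {a - a' : a, a' ∈ A}.
Compute a - a' for each ordered pair (a, a'):
a = -3: -3--3=0, -3-1=-4, -3-2=-5, -3-5=-8
a = 1: 1--3=4, 1-1=0, 1-2=-1, 1-5=-4
a = 2: 2--3=5, 2-1=1, 2-2=0, 2-5=-3
a = 5: 5--3=8, 5-1=4, 5-2=3, 5-5=0
Collecting distinct values (and noting 0 appears from a-a):
A - A = {-8, -5, -4, -3, -1, 0, 1, 3, 4, 5, 8}
|A - A| = 11

A - A = {-8, -5, -4, -3, -1, 0, 1, 3, 4, 5, 8}


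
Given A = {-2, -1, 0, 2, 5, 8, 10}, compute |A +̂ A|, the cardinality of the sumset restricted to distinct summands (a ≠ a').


Restricted sumset: A +̂ A = {a + a' : a ∈ A, a' ∈ A, a ≠ a'}.
Equivalently, take A + A and drop any sum 2a that is achievable ONLY as a + a for a ∈ A (i.e. sums representable only with equal summands).
Enumerate pairs (a, a') with a < a' (symmetric, so each unordered pair gives one sum; this covers all a ≠ a'):
  -2 + -1 = -3
  -2 + 0 = -2
  -2 + 2 = 0
  -2 + 5 = 3
  -2 + 8 = 6
  -2 + 10 = 8
  -1 + 0 = -1
  -1 + 2 = 1
  -1 + 5 = 4
  -1 + 8 = 7
  -1 + 10 = 9
  0 + 2 = 2
  0 + 5 = 5
  0 + 8 = 8
  0 + 10 = 10
  2 + 5 = 7
  2 + 8 = 10
  2 + 10 = 12
  5 + 8 = 13
  5 + 10 = 15
  8 + 10 = 18
Collected distinct sums: {-3, -2, -1, 0, 1, 2, 3, 4, 5, 6, 7, 8, 9, 10, 12, 13, 15, 18}
|A +̂ A| = 18
(Reference bound: |A +̂ A| ≥ 2|A| - 3 for |A| ≥ 2, with |A| = 7 giving ≥ 11.)

|A +̂ A| = 18


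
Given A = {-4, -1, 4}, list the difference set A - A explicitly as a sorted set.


A - A = {a - a' : a, a' ∈ A}.
Compute a - a' for each ordered pair (a, a'):
a = -4: -4--4=0, -4--1=-3, -4-4=-8
a = -1: -1--4=3, -1--1=0, -1-4=-5
a = 4: 4--4=8, 4--1=5, 4-4=0
Collecting distinct values (and noting 0 appears from a-a):
A - A = {-8, -5, -3, 0, 3, 5, 8}
|A - A| = 7

A - A = {-8, -5, -3, 0, 3, 5, 8}


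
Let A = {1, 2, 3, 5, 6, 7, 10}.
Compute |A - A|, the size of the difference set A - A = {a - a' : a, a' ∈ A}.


A - A = {a - a' : a, a' ∈ A}; |A| = 7.
Bounds: 2|A|-1 ≤ |A - A| ≤ |A|² - |A| + 1, i.e. 13 ≤ |A - A| ≤ 43.
Note: 0 ∈ A - A always (from a - a). The set is symmetric: if d ∈ A - A then -d ∈ A - A.
Enumerate nonzero differences d = a - a' with a > a' (then include -d):
Positive differences: {1, 2, 3, 4, 5, 6, 7, 8, 9}
Full difference set: {0} ∪ (positive diffs) ∪ (negative diffs).
|A - A| = 1 + 2·9 = 19 (matches direct enumeration: 19).

|A - A| = 19


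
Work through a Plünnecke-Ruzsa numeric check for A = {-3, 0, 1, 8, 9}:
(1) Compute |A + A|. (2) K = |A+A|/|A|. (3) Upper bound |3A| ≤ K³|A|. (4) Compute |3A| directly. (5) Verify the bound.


|A| = 5.
Step 1: Compute A + A by enumerating all 25 pairs.
A + A = {-6, -3, -2, 0, 1, 2, 5, 6, 8, 9, 10, 16, 17, 18}, so |A + A| = 14.
Step 2: Doubling constant K = |A + A|/|A| = 14/5 = 14/5 ≈ 2.8000.
Step 3: Plünnecke-Ruzsa gives |3A| ≤ K³·|A| = (2.8000)³ · 5 ≈ 109.7600.
Step 4: Compute 3A = A + A + A directly by enumerating all triples (a,b,c) ∈ A³; |3A| = 28.
Step 5: Check 28 ≤ 109.7600? Yes ✓.

K = 14/5, Plünnecke-Ruzsa bound K³|A| ≈ 109.7600, |3A| = 28, inequality holds.


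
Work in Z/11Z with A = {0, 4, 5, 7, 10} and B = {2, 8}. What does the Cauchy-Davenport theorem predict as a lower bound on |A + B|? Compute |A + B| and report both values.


Cauchy-Davenport: |A + B| ≥ min(p, |A| + |B| - 1) for A, B nonempty in Z/pZ.
|A| = 5, |B| = 2, p = 11.
CD lower bound = min(11, 5 + 2 - 1) = min(11, 6) = 6.
Compute A + B mod 11 directly:
a = 0: 0+2=2, 0+8=8
a = 4: 4+2=6, 4+8=1
a = 5: 5+2=7, 5+8=2
a = 7: 7+2=9, 7+8=4
a = 10: 10+2=1, 10+8=7
A + B = {1, 2, 4, 6, 7, 8, 9}, so |A + B| = 7.
Verify: 7 ≥ 6? Yes ✓.

CD lower bound = 6, actual |A + B| = 7.


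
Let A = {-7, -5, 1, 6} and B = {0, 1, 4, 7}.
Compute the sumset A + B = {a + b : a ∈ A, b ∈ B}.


A + B = {a + b : a ∈ A, b ∈ B}.
Enumerate all |A|·|B| = 4·4 = 16 pairs (a, b) and collect distinct sums.
a = -7: -7+0=-7, -7+1=-6, -7+4=-3, -7+7=0
a = -5: -5+0=-5, -5+1=-4, -5+4=-1, -5+7=2
a = 1: 1+0=1, 1+1=2, 1+4=5, 1+7=8
a = 6: 6+0=6, 6+1=7, 6+4=10, 6+7=13
Collecting distinct sums: A + B = {-7, -6, -5, -4, -3, -1, 0, 1, 2, 5, 6, 7, 8, 10, 13}
|A + B| = 15

A + B = {-7, -6, -5, -4, -3, -1, 0, 1, 2, 5, 6, 7, 8, 10, 13}


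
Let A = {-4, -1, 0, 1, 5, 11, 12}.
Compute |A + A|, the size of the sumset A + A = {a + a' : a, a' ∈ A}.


A + A = {a + a' : a, a' ∈ A}; |A| = 7.
General bounds: 2|A| - 1 ≤ |A + A| ≤ |A|(|A|+1)/2, i.e. 13 ≤ |A + A| ≤ 28.
Lower bound 2|A|-1 is attained iff A is an arithmetic progression.
Enumerate sums a + a' for a ≤ a' (symmetric, so this suffices):
a = -4: -4+-4=-8, -4+-1=-5, -4+0=-4, -4+1=-3, -4+5=1, -4+11=7, -4+12=8
a = -1: -1+-1=-2, -1+0=-1, -1+1=0, -1+5=4, -1+11=10, -1+12=11
a = 0: 0+0=0, 0+1=1, 0+5=5, 0+11=11, 0+12=12
a = 1: 1+1=2, 1+5=6, 1+11=12, 1+12=13
a = 5: 5+5=10, 5+11=16, 5+12=17
a = 11: 11+11=22, 11+12=23
a = 12: 12+12=24
Distinct sums: {-8, -5, -4, -3, -2, -1, 0, 1, 2, 4, 5, 6, 7, 8, 10, 11, 12, 13, 16, 17, 22, 23, 24}
|A + A| = 23

|A + A| = 23


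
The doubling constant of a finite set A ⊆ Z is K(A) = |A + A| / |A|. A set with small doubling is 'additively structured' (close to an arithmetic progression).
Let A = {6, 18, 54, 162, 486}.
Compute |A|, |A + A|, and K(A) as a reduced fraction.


|A| = 5.
Compute A + A by enumerating all 25 pairs.
A + A = {12, 24, 36, 60, 72, 108, 168, 180, 216, 324, 492, 504, 540, 648, 972}, so |A + A| = 15.
K = |A + A| / |A| = 15/5 = 3/1 ≈ 3.0000.
Reference: AP of size 5 gives K = 9/5 ≈ 1.8000; a fully generic set of size 5 gives K ≈ 3.0000.

|A| = 5, |A + A| = 15, K = 15/5 = 3/1.


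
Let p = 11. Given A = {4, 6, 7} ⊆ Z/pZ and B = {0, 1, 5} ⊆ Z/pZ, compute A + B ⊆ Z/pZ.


Work in Z/11Z: reduce every sum a + b modulo 11.
Enumerate all 9 pairs:
a = 4: 4+0=4, 4+1=5, 4+5=9
a = 6: 6+0=6, 6+1=7, 6+5=0
a = 7: 7+0=7, 7+1=8, 7+5=1
Distinct residues collected: {0, 1, 4, 5, 6, 7, 8, 9}
|A + B| = 8 (out of 11 total residues).

A + B = {0, 1, 4, 5, 6, 7, 8, 9}


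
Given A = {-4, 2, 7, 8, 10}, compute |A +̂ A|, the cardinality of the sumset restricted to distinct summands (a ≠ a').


Restricted sumset: A +̂ A = {a + a' : a ∈ A, a' ∈ A, a ≠ a'}.
Equivalently, take A + A and drop any sum 2a that is achievable ONLY as a + a for a ∈ A (i.e. sums representable only with equal summands).
Enumerate pairs (a, a') with a < a' (symmetric, so each unordered pair gives one sum; this covers all a ≠ a'):
  -4 + 2 = -2
  -4 + 7 = 3
  -4 + 8 = 4
  -4 + 10 = 6
  2 + 7 = 9
  2 + 8 = 10
  2 + 10 = 12
  7 + 8 = 15
  7 + 10 = 17
  8 + 10 = 18
Collected distinct sums: {-2, 3, 4, 6, 9, 10, 12, 15, 17, 18}
|A +̂ A| = 10
(Reference bound: |A +̂ A| ≥ 2|A| - 3 for |A| ≥ 2, with |A| = 5 giving ≥ 7.)

|A +̂ A| = 10


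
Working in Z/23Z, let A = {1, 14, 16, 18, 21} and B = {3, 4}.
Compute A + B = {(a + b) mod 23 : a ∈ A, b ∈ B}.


Work in Z/23Z: reduce every sum a + b modulo 23.
Enumerate all 10 pairs:
a = 1: 1+3=4, 1+4=5
a = 14: 14+3=17, 14+4=18
a = 16: 16+3=19, 16+4=20
a = 18: 18+3=21, 18+4=22
a = 21: 21+3=1, 21+4=2
Distinct residues collected: {1, 2, 4, 5, 17, 18, 19, 20, 21, 22}
|A + B| = 10 (out of 23 total residues).

A + B = {1, 2, 4, 5, 17, 18, 19, 20, 21, 22}


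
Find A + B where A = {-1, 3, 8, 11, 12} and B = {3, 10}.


A + B = {a + b : a ∈ A, b ∈ B}.
Enumerate all |A|·|B| = 5·2 = 10 pairs (a, b) and collect distinct sums.
a = -1: -1+3=2, -1+10=9
a = 3: 3+3=6, 3+10=13
a = 8: 8+3=11, 8+10=18
a = 11: 11+3=14, 11+10=21
a = 12: 12+3=15, 12+10=22
Collecting distinct sums: A + B = {2, 6, 9, 11, 13, 14, 15, 18, 21, 22}
|A + B| = 10

A + B = {2, 6, 9, 11, 13, 14, 15, 18, 21, 22}


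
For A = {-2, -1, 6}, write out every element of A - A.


A - A = {a - a' : a, a' ∈ A}.
Compute a - a' for each ordered pair (a, a'):
a = -2: -2--2=0, -2--1=-1, -2-6=-8
a = -1: -1--2=1, -1--1=0, -1-6=-7
a = 6: 6--2=8, 6--1=7, 6-6=0
Collecting distinct values (and noting 0 appears from a-a):
A - A = {-8, -7, -1, 0, 1, 7, 8}
|A - A| = 7

A - A = {-8, -7, -1, 0, 1, 7, 8}


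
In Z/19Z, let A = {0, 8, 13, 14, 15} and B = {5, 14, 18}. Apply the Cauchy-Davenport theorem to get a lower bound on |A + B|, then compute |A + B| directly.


Cauchy-Davenport: |A + B| ≥ min(p, |A| + |B| - 1) for A, B nonempty in Z/pZ.
|A| = 5, |B| = 3, p = 19.
CD lower bound = min(19, 5 + 3 - 1) = min(19, 7) = 7.
Compute A + B mod 19 directly:
a = 0: 0+5=5, 0+14=14, 0+18=18
a = 8: 8+5=13, 8+14=3, 8+18=7
a = 13: 13+5=18, 13+14=8, 13+18=12
a = 14: 14+5=0, 14+14=9, 14+18=13
a = 15: 15+5=1, 15+14=10, 15+18=14
A + B = {0, 1, 3, 5, 7, 8, 9, 10, 12, 13, 14, 18}, so |A + B| = 12.
Verify: 12 ≥ 7? Yes ✓.

CD lower bound = 7, actual |A + B| = 12.


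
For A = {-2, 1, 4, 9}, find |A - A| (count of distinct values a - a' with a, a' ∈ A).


A - A = {a - a' : a, a' ∈ A}; |A| = 4.
Bounds: 2|A|-1 ≤ |A - A| ≤ |A|² - |A| + 1, i.e. 7 ≤ |A - A| ≤ 13.
Note: 0 ∈ A - A always (from a - a). The set is symmetric: if d ∈ A - A then -d ∈ A - A.
Enumerate nonzero differences d = a - a' with a > a' (then include -d):
Positive differences: {3, 5, 6, 8, 11}
Full difference set: {0} ∪ (positive diffs) ∪ (negative diffs).
|A - A| = 1 + 2·5 = 11 (matches direct enumeration: 11).

|A - A| = 11


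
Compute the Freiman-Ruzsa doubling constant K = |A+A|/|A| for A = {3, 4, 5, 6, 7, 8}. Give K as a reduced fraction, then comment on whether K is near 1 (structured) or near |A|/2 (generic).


|A| = 6.
Compute A + A by enumerating all 36 pairs.
A + A = {6, 7, 8, 9, 10, 11, 12, 13, 14, 15, 16}, so |A + A| = 11.
K = |A + A| / |A| = 11/6 (already in lowest terms) ≈ 1.8333.
Reference: AP of size 6 gives K = 11/6 ≈ 1.8333; a fully generic set of size 6 gives K ≈ 3.5000.

|A| = 6, |A + A| = 11, K = 11/6.


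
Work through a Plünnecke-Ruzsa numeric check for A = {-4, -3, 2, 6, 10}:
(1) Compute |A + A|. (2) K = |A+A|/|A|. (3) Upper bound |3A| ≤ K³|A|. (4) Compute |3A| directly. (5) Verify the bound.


|A| = 5.
Step 1: Compute A + A by enumerating all 25 pairs.
A + A = {-8, -7, -6, -2, -1, 2, 3, 4, 6, 7, 8, 12, 16, 20}, so |A + A| = 14.
Step 2: Doubling constant K = |A + A|/|A| = 14/5 = 14/5 ≈ 2.8000.
Step 3: Plünnecke-Ruzsa gives |3A| ≤ K³·|A| = (2.8000)³ · 5 ≈ 109.7600.
Step 4: Compute 3A = A + A + A directly by enumerating all triples (a,b,c) ∈ A³; |3A| = 28.
Step 5: Check 28 ≤ 109.7600? Yes ✓.

K = 14/5, Plünnecke-Ruzsa bound K³|A| ≈ 109.7600, |3A| = 28, inequality holds.


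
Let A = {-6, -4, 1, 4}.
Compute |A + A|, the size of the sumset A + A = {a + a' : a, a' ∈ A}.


A + A = {a + a' : a, a' ∈ A}; |A| = 4.
General bounds: 2|A| - 1 ≤ |A + A| ≤ |A|(|A|+1)/2, i.e. 7 ≤ |A + A| ≤ 10.
Lower bound 2|A|-1 is attained iff A is an arithmetic progression.
Enumerate sums a + a' for a ≤ a' (symmetric, so this suffices):
a = -6: -6+-6=-12, -6+-4=-10, -6+1=-5, -6+4=-2
a = -4: -4+-4=-8, -4+1=-3, -4+4=0
a = 1: 1+1=2, 1+4=5
a = 4: 4+4=8
Distinct sums: {-12, -10, -8, -5, -3, -2, 0, 2, 5, 8}
|A + A| = 10

|A + A| = 10


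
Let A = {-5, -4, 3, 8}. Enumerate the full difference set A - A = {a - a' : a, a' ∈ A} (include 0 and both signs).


A - A = {a - a' : a, a' ∈ A}.
Compute a - a' for each ordered pair (a, a'):
a = -5: -5--5=0, -5--4=-1, -5-3=-8, -5-8=-13
a = -4: -4--5=1, -4--4=0, -4-3=-7, -4-8=-12
a = 3: 3--5=8, 3--4=7, 3-3=0, 3-8=-5
a = 8: 8--5=13, 8--4=12, 8-3=5, 8-8=0
Collecting distinct values (and noting 0 appears from a-a):
A - A = {-13, -12, -8, -7, -5, -1, 0, 1, 5, 7, 8, 12, 13}
|A - A| = 13

A - A = {-13, -12, -8, -7, -5, -1, 0, 1, 5, 7, 8, 12, 13}


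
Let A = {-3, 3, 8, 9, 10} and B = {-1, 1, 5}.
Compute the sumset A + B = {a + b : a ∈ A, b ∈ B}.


A + B = {a + b : a ∈ A, b ∈ B}.
Enumerate all |A|·|B| = 5·3 = 15 pairs (a, b) and collect distinct sums.
a = -3: -3+-1=-4, -3+1=-2, -3+5=2
a = 3: 3+-1=2, 3+1=4, 3+5=8
a = 8: 8+-1=7, 8+1=9, 8+5=13
a = 9: 9+-1=8, 9+1=10, 9+5=14
a = 10: 10+-1=9, 10+1=11, 10+5=15
Collecting distinct sums: A + B = {-4, -2, 2, 4, 7, 8, 9, 10, 11, 13, 14, 15}
|A + B| = 12

A + B = {-4, -2, 2, 4, 7, 8, 9, 10, 11, 13, 14, 15}


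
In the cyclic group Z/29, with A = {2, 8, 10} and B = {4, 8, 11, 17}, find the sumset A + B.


Work in Z/29Z: reduce every sum a + b modulo 29.
Enumerate all 12 pairs:
a = 2: 2+4=6, 2+8=10, 2+11=13, 2+17=19
a = 8: 8+4=12, 8+8=16, 8+11=19, 8+17=25
a = 10: 10+4=14, 10+8=18, 10+11=21, 10+17=27
Distinct residues collected: {6, 10, 12, 13, 14, 16, 18, 19, 21, 25, 27}
|A + B| = 11 (out of 29 total residues).

A + B = {6, 10, 12, 13, 14, 16, 18, 19, 21, 25, 27}


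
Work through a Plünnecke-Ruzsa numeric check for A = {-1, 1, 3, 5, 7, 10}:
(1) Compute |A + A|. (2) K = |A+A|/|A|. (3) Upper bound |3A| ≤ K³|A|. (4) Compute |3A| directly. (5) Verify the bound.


|A| = 6.
Step 1: Compute A + A by enumerating all 36 pairs.
A + A = {-2, 0, 2, 4, 6, 8, 9, 10, 11, 12, 13, 14, 15, 17, 20}, so |A + A| = 15.
Step 2: Doubling constant K = |A + A|/|A| = 15/6 = 15/6 ≈ 2.5000.
Step 3: Plünnecke-Ruzsa gives |3A| ≤ K³·|A| = (2.5000)³ · 6 ≈ 93.7500.
Step 4: Compute 3A = A + A + A directly by enumerating all triples (a,b,c) ∈ A³; |3A| = 26.
Step 5: Check 26 ≤ 93.7500? Yes ✓.

K = 15/6, Plünnecke-Ruzsa bound K³|A| ≈ 93.7500, |3A| = 26, inequality holds.


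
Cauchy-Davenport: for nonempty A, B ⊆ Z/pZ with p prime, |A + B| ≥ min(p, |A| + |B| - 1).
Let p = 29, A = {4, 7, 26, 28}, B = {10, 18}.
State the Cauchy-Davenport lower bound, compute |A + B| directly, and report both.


Cauchy-Davenport: |A + B| ≥ min(p, |A| + |B| - 1) for A, B nonempty in Z/pZ.
|A| = 4, |B| = 2, p = 29.
CD lower bound = min(29, 4 + 2 - 1) = min(29, 5) = 5.
Compute A + B mod 29 directly:
a = 4: 4+10=14, 4+18=22
a = 7: 7+10=17, 7+18=25
a = 26: 26+10=7, 26+18=15
a = 28: 28+10=9, 28+18=17
A + B = {7, 9, 14, 15, 17, 22, 25}, so |A + B| = 7.
Verify: 7 ≥ 5? Yes ✓.

CD lower bound = 5, actual |A + B| = 7.


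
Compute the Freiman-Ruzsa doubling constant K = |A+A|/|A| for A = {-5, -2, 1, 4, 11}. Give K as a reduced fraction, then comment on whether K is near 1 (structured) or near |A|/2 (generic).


|A| = 5.
Compute A + A by enumerating all 25 pairs.
A + A = {-10, -7, -4, -1, 2, 5, 6, 8, 9, 12, 15, 22}, so |A + A| = 12.
K = |A + A| / |A| = 12/5 (already in lowest terms) ≈ 2.4000.
Reference: AP of size 5 gives K = 9/5 ≈ 1.8000; a fully generic set of size 5 gives K ≈ 3.0000.

|A| = 5, |A + A| = 12, K = 12/5.


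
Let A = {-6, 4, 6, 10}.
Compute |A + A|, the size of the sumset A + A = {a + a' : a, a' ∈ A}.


A + A = {a + a' : a, a' ∈ A}; |A| = 4.
General bounds: 2|A| - 1 ≤ |A + A| ≤ |A|(|A|+1)/2, i.e. 7 ≤ |A + A| ≤ 10.
Lower bound 2|A|-1 is attained iff A is an arithmetic progression.
Enumerate sums a + a' for a ≤ a' (symmetric, so this suffices):
a = -6: -6+-6=-12, -6+4=-2, -6+6=0, -6+10=4
a = 4: 4+4=8, 4+6=10, 4+10=14
a = 6: 6+6=12, 6+10=16
a = 10: 10+10=20
Distinct sums: {-12, -2, 0, 4, 8, 10, 12, 14, 16, 20}
|A + A| = 10

|A + A| = 10


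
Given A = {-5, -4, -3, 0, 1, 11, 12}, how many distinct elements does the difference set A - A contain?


A - A = {a - a' : a, a' ∈ A}; |A| = 7.
Bounds: 2|A|-1 ≤ |A - A| ≤ |A|² - |A| + 1, i.e. 13 ≤ |A - A| ≤ 43.
Note: 0 ∈ A - A always (from a - a). The set is symmetric: if d ∈ A - A then -d ∈ A - A.
Enumerate nonzero differences d = a - a' with a > a' (then include -d):
Positive differences: {1, 2, 3, 4, 5, 6, 10, 11, 12, 14, 15, 16, 17}
Full difference set: {0} ∪ (positive diffs) ∪ (negative diffs).
|A - A| = 1 + 2·13 = 27 (matches direct enumeration: 27).

|A - A| = 27


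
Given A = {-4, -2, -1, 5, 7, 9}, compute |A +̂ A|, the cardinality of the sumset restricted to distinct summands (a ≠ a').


Restricted sumset: A +̂ A = {a + a' : a ∈ A, a' ∈ A, a ≠ a'}.
Equivalently, take A + A and drop any sum 2a that is achievable ONLY as a + a for a ∈ A (i.e. sums representable only with equal summands).
Enumerate pairs (a, a') with a < a' (symmetric, so each unordered pair gives one sum; this covers all a ≠ a'):
  -4 + -2 = -6
  -4 + -1 = -5
  -4 + 5 = 1
  -4 + 7 = 3
  -4 + 9 = 5
  -2 + -1 = -3
  -2 + 5 = 3
  -2 + 7 = 5
  -2 + 9 = 7
  -1 + 5 = 4
  -1 + 7 = 6
  -1 + 9 = 8
  5 + 7 = 12
  5 + 9 = 14
  7 + 9 = 16
Collected distinct sums: {-6, -5, -3, 1, 3, 4, 5, 6, 7, 8, 12, 14, 16}
|A +̂ A| = 13
(Reference bound: |A +̂ A| ≥ 2|A| - 3 for |A| ≥ 2, with |A| = 6 giving ≥ 9.)

|A +̂ A| = 13


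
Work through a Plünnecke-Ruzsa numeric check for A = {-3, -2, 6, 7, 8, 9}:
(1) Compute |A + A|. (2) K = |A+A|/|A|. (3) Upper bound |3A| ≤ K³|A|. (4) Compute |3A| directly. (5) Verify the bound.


|A| = 6.
Step 1: Compute A + A by enumerating all 36 pairs.
A + A = {-6, -5, -4, 3, 4, 5, 6, 7, 12, 13, 14, 15, 16, 17, 18}, so |A + A| = 15.
Step 2: Doubling constant K = |A + A|/|A| = 15/6 = 15/6 ≈ 2.5000.
Step 3: Plünnecke-Ruzsa gives |3A| ≤ K³·|A| = (2.5000)³ · 6 ≈ 93.7500.
Step 4: Compute 3A = A + A + A directly by enumerating all triples (a,b,c) ∈ A³; |3A| = 28.
Step 5: Check 28 ≤ 93.7500? Yes ✓.

K = 15/6, Plünnecke-Ruzsa bound K³|A| ≈ 93.7500, |3A| = 28, inequality holds.


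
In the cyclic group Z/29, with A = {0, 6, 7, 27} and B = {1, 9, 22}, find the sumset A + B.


Work in Z/29Z: reduce every sum a + b modulo 29.
Enumerate all 12 pairs:
a = 0: 0+1=1, 0+9=9, 0+22=22
a = 6: 6+1=7, 6+9=15, 6+22=28
a = 7: 7+1=8, 7+9=16, 7+22=0
a = 27: 27+1=28, 27+9=7, 27+22=20
Distinct residues collected: {0, 1, 7, 8, 9, 15, 16, 20, 22, 28}
|A + B| = 10 (out of 29 total residues).

A + B = {0, 1, 7, 8, 9, 15, 16, 20, 22, 28}


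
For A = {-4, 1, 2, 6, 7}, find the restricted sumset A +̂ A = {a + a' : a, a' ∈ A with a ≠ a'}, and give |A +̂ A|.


Restricted sumset: A +̂ A = {a + a' : a ∈ A, a' ∈ A, a ≠ a'}.
Equivalently, take A + A and drop any sum 2a that is achievable ONLY as a + a for a ∈ A (i.e. sums representable only with equal summands).
Enumerate pairs (a, a') with a < a' (symmetric, so each unordered pair gives one sum; this covers all a ≠ a'):
  -4 + 1 = -3
  -4 + 2 = -2
  -4 + 6 = 2
  -4 + 7 = 3
  1 + 2 = 3
  1 + 6 = 7
  1 + 7 = 8
  2 + 6 = 8
  2 + 7 = 9
  6 + 7 = 13
Collected distinct sums: {-3, -2, 2, 3, 7, 8, 9, 13}
|A +̂ A| = 8
(Reference bound: |A +̂ A| ≥ 2|A| - 3 for |A| ≥ 2, with |A| = 5 giving ≥ 7.)

|A +̂ A| = 8


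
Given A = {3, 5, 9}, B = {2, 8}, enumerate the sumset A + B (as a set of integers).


A + B = {a + b : a ∈ A, b ∈ B}.
Enumerate all |A|·|B| = 3·2 = 6 pairs (a, b) and collect distinct sums.
a = 3: 3+2=5, 3+8=11
a = 5: 5+2=7, 5+8=13
a = 9: 9+2=11, 9+8=17
Collecting distinct sums: A + B = {5, 7, 11, 13, 17}
|A + B| = 5

A + B = {5, 7, 11, 13, 17}


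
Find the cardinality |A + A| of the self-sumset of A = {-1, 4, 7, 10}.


A + A = {a + a' : a, a' ∈ A}; |A| = 4.
General bounds: 2|A| - 1 ≤ |A + A| ≤ |A|(|A|+1)/2, i.e. 7 ≤ |A + A| ≤ 10.
Lower bound 2|A|-1 is attained iff A is an arithmetic progression.
Enumerate sums a + a' for a ≤ a' (symmetric, so this suffices):
a = -1: -1+-1=-2, -1+4=3, -1+7=6, -1+10=9
a = 4: 4+4=8, 4+7=11, 4+10=14
a = 7: 7+7=14, 7+10=17
a = 10: 10+10=20
Distinct sums: {-2, 3, 6, 8, 9, 11, 14, 17, 20}
|A + A| = 9

|A + A| = 9


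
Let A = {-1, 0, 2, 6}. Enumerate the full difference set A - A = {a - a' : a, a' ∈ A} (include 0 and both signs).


A - A = {a - a' : a, a' ∈ A}.
Compute a - a' for each ordered pair (a, a'):
a = -1: -1--1=0, -1-0=-1, -1-2=-3, -1-6=-7
a = 0: 0--1=1, 0-0=0, 0-2=-2, 0-6=-6
a = 2: 2--1=3, 2-0=2, 2-2=0, 2-6=-4
a = 6: 6--1=7, 6-0=6, 6-2=4, 6-6=0
Collecting distinct values (and noting 0 appears from a-a):
A - A = {-7, -6, -4, -3, -2, -1, 0, 1, 2, 3, 4, 6, 7}
|A - A| = 13

A - A = {-7, -6, -4, -3, -2, -1, 0, 1, 2, 3, 4, 6, 7}


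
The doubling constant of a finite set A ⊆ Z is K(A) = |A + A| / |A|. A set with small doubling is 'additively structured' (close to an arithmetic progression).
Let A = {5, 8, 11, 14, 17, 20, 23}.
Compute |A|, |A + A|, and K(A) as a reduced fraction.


|A| = 7.
Compute A + A by enumerating all 49 pairs.
A + A = {10, 13, 16, 19, 22, 25, 28, 31, 34, 37, 40, 43, 46}, so |A + A| = 13.
K = |A + A| / |A| = 13/7 (already in lowest terms) ≈ 1.8571.
Reference: AP of size 7 gives K = 13/7 ≈ 1.8571; a fully generic set of size 7 gives K ≈ 4.0000.

|A| = 7, |A + A| = 13, K = 13/7.


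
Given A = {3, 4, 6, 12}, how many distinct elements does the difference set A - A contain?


A - A = {a - a' : a, a' ∈ A}; |A| = 4.
Bounds: 2|A|-1 ≤ |A - A| ≤ |A|² - |A| + 1, i.e. 7 ≤ |A - A| ≤ 13.
Note: 0 ∈ A - A always (from a - a). The set is symmetric: if d ∈ A - A then -d ∈ A - A.
Enumerate nonzero differences d = a - a' with a > a' (then include -d):
Positive differences: {1, 2, 3, 6, 8, 9}
Full difference set: {0} ∪ (positive diffs) ∪ (negative diffs).
|A - A| = 1 + 2·6 = 13 (matches direct enumeration: 13).

|A - A| = 13


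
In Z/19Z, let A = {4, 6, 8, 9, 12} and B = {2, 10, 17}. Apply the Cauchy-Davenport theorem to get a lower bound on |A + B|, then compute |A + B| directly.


Cauchy-Davenport: |A + B| ≥ min(p, |A| + |B| - 1) for A, B nonempty in Z/pZ.
|A| = 5, |B| = 3, p = 19.
CD lower bound = min(19, 5 + 3 - 1) = min(19, 7) = 7.
Compute A + B mod 19 directly:
a = 4: 4+2=6, 4+10=14, 4+17=2
a = 6: 6+2=8, 6+10=16, 6+17=4
a = 8: 8+2=10, 8+10=18, 8+17=6
a = 9: 9+2=11, 9+10=0, 9+17=7
a = 12: 12+2=14, 12+10=3, 12+17=10
A + B = {0, 2, 3, 4, 6, 7, 8, 10, 11, 14, 16, 18}, so |A + B| = 12.
Verify: 12 ≥ 7? Yes ✓.

CD lower bound = 7, actual |A + B| = 12.


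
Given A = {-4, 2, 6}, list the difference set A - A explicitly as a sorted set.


A - A = {a - a' : a, a' ∈ A}.
Compute a - a' for each ordered pair (a, a'):
a = -4: -4--4=0, -4-2=-6, -4-6=-10
a = 2: 2--4=6, 2-2=0, 2-6=-4
a = 6: 6--4=10, 6-2=4, 6-6=0
Collecting distinct values (and noting 0 appears from a-a):
A - A = {-10, -6, -4, 0, 4, 6, 10}
|A - A| = 7

A - A = {-10, -6, -4, 0, 4, 6, 10}


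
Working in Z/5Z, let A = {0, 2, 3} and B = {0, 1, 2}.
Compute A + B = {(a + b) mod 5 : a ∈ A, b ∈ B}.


Work in Z/5Z: reduce every sum a + b modulo 5.
Enumerate all 9 pairs:
a = 0: 0+0=0, 0+1=1, 0+2=2
a = 2: 2+0=2, 2+1=3, 2+2=4
a = 3: 3+0=3, 3+1=4, 3+2=0
Distinct residues collected: {0, 1, 2, 3, 4}
|A + B| = 5 (out of 5 total residues).

A + B = {0, 1, 2, 3, 4}


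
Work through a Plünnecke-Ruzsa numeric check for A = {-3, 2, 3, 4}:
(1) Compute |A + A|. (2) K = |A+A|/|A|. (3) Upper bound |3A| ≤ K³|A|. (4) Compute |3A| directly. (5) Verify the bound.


|A| = 4.
Step 1: Compute A + A by enumerating all 16 pairs.
A + A = {-6, -1, 0, 1, 4, 5, 6, 7, 8}, so |A + A| = 9.
Step 2: Doubling constant K = |A + A|/|A| = 9/4 = 9/4 ≈ 2.2500.
Step 3: Plünnecke-Ruzsa gives |3A| ≤ K³·|A| = (2.2500)³ · 4 ≈ 45.5625.
Step 4: Compute 3A = A + A + A directly by enumerating all triples (a,b,c) ∈ A³; |3A| = 16.
Step 5: Check 16 ≤ 45.5625? Yes ✓.

K = 9/4, Plünnecke-Ruzsa bound K³|A| ≈ 45.5625, |3A| = 16, inequality holds.


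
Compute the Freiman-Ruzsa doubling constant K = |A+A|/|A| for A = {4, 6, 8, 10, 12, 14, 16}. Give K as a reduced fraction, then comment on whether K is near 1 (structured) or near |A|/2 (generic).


|A| = 7.
Compute A + A by enumerating all 49 pairs.
A + A = {8, 10, 12, 14, 16, 18, 20, 22, 24, 26, 28, 30, 32}, so |A + A| = 13.
K = |A + A| / |A| = 13/7 (already in lowest terms) ≈ 1.8571.
Reference: AP of size 7 gives K = 13/7 ≈ 1.8571; a fully generic set of size 7 gives K ≈ 4.0000.

|A| = 7, |A + A| = 13, K = 13/7.


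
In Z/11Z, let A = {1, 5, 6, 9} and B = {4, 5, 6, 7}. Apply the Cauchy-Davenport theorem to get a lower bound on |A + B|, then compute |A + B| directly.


Cauchy-Davenport: |A + B| ≥ min(p, |A| + |B| - 1) for A, B nonempty in Z/pZ.
|A| = 4, |B| = 4, p = 11.
CD lower bound = min(11, 4 + 4 - 1) = min(11, 7) = 7.
Compute A + B mod 11 directly:
a = 1: 1+4=5, 1+5=6, 1+6=7, 1+7=8
a = 5: 5+4=9, 5+5=10, 5+6=0, 5+7=1
a = 6: 6+4=10, 6+5=0, 6+6=1, 6+7=2
a = 9: 9+4=2, 9+5=3, 9+6=4, 9+7=5
A + B = {0, 1, 2, 3, 4, 5, 6, 7, 8, 9, 10}, so |A + B| = 11.
Verify: 11 ≥ 7? Yes ✓.

CD lower bound = 7, actual |A + B| = 11.


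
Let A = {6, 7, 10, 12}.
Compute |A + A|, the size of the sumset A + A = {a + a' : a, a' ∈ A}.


A + A = {a + a' : a, a' ∈ A}; |A| = 4.
General bounds: 2|A| - 1 ≤ |A + A| ≤ |A|(|A|+1)/2, i.e. 7 ≤ |A + A| ≤ 10.
Lower bound 2|A|-1 is attained iff A is an arithmetic progression.
Enumerate sums a + a' for a ≤ a' (symmetric, so this suffices):
a = 6: 6+6=12, 6+7=13, 6+10=16, 6+12=18
a = 7: 7+7=14, 7+10=17, 7+12=19
a = 10: 10+10=20, 10+12=22
a = 12: 12+12=24
Distinct sums: {12, 13, 14, 16, 17, 18, 19, 20, 22, 24}
|A + A| = 10

|A + A| = 10


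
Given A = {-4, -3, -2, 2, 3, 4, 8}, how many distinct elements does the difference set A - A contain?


A - A = {a - a' : a, a' ∈ A}; |A| = 7.
Bounds: 2|A|-1 ≤ |A - A| ≤ |A|² - |A| + 1, i.e. 13 ≤ |A - A| ≤ 43.
Note: 0 ∈ A - A always (from a - a). The set is symmetric: if d ∈ A - A then -d ∈ A - A.
Enumerate nonzero differences d = a - a' with a > a' (then include -d):
Positive differences: {1, 2, 4, 5, 6, 7, 8, 10, 11, 12}
Full difference set: {0} ∪ (positive diffs) ∪ (negative diffs).
|A - A| = 1 + 2·10 = 21 (matches direct enumeration: 21).

|A - A| = 21


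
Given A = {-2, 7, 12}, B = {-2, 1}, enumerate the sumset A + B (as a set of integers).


A + B = {a + b : a ∈ A, b ∈ B}.
Enumerate all |A|·|B| = 3·2 = 6 pairs (a, b) and collect distinct sums.
a = -2: -2+-2=-4, -2+1=-1
a = 7: 7+-2=5, 7+1=8
a = 12: 12+-2=10, 12+1=13
Collecting distinct sums: A + B = {-4, -1, 5, 8, 10, 13}
|A + B| = 6

A + B = {-4, -1, 5, 8, 10, 13}


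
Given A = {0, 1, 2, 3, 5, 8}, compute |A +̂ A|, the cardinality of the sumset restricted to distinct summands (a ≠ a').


Restricted sumset: A +̂ A = {a + a' : a ∈ A, a' ∈ A, a ≠ a'}.
Equivalently, take A + A and drop any sum 2a that is achievable ONLY as a + a for a ∈ A (i.e. sums representable only with equal summands).
Enumerate pairs (a, a') with a < a' (symmetric, so each unordered pair gives one sum; this covers all a ≠ a'):
  0 + 1 = 1
  0 + 2 = 2
  0 + 3 = 3
  0 + 5 = 5
  0 + 8 = 8
  1 + 2 = 3
  1 + 3 = 4
  1 + 5 = 6
  1 + 8 = 9
  2 + 3 = 5
  2 + 5 = 7
  2 + 8 = 10
  3 + 5 = 8
  3 + 8 = 11
  5 + 8 = 13
Collected distinct sums: {1, 2, 3, 4, 5, 6, 7, 8, 9, 10, 11, 13}
|A +̂ A| = 12
(Reference bound: |A +̂ A| ≥ 2|A| - 3 for |A| ≥ 2, with |A| = 6 giving ≥ 9.)

|A +̂ A| = 12
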